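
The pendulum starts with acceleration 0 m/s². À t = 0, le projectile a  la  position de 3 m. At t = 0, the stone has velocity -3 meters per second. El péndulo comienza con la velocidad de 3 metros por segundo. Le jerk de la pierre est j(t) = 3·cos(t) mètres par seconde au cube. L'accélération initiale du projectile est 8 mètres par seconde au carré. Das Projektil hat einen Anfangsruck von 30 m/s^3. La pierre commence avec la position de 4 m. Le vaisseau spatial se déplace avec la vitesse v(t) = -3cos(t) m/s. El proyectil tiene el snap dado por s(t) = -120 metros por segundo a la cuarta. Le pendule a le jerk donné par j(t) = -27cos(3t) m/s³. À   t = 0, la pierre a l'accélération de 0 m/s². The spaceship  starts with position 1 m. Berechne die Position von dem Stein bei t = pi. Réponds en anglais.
To find the answer, we compute 3 antiderivatives of j(t) = 3·cos(t). Taking ∫j(t)dt and applying a(0) = 0, we find a(t) = 3·sin(t). Integrating acceleration and using the initial condition v(0) = -3, we get v(t) = -3·cos(t). Integrating velocity and using the initial condition x(0) = 4, we get x(t) = 4 - 3·sin(t). We have position x(t) = 4 - 3·sin(t). Substituting t = pi: x(pi) = 4.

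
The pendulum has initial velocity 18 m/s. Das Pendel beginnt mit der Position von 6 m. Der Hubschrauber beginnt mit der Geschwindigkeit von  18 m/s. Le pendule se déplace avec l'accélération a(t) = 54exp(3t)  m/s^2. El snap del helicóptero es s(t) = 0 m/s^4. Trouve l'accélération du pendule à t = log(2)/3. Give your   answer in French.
De l'équation de l'accélération a(t) = 54·exp(3·t), nous substituons t = log(2)/3 pour obtenir a = 108.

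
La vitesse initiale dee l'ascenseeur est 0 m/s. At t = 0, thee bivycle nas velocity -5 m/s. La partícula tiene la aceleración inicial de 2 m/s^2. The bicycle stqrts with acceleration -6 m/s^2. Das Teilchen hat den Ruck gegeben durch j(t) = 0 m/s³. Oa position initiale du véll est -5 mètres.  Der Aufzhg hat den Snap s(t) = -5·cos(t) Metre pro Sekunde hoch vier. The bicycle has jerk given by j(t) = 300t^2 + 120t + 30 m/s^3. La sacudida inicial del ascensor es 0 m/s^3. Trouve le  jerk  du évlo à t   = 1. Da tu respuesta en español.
De la ecuación de la sacudida j(t) = 300·t^2 + 120·t + 30, sustituimos t = 1 para obtener j = 450.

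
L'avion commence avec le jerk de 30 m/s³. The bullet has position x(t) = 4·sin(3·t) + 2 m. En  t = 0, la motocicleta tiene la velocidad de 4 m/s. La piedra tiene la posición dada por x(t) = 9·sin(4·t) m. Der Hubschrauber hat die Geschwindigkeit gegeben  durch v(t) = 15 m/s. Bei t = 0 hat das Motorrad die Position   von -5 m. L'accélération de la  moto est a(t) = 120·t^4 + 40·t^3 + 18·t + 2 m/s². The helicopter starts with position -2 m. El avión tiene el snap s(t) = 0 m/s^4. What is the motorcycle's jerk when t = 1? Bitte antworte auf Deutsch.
Um dies zu lösen, müssen wir 1 Ableitung unserer Gleichung für die Beschleunigung a(t) = 120·t^4 + 40·t^3 + 18·t + 2 nehmen. Durch Ableiten von der Beschleunigung erhalten wir den Ruck: j(t) = 480·t^3 + 120·t^2 + 18. Wir haben den Ruck j(t) = 480·t^3 + 120·t^2 + 18. Durch Einsetzen von t = 1: j(1) = 618.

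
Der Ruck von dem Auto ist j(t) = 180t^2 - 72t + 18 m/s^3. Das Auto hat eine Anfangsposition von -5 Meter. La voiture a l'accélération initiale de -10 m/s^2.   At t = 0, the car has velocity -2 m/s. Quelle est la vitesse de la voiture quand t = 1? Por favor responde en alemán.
Um dies zu lösen, müssen wir 2 Integrale unserer Gleichung für den Ruck j(t) = 180·t^2 - 72·t + 18 finden. Das Integral von dem Ruck ist die Beschleunigung. Mit a(0) = -10 erhalten wir a(t) = 60·t^3 - 36·t^2 + 18·t - 10. Das Integral von der Beschleunigung ist die Geschwindigkeit. Mit v(0) = -2 erhalten wir v(t) = 15·t^4 - 12·t^3 + 9·t^2 - 10·t - 2. Aus der Gleichung für die Geschwindigkeit v(t) = 15·t^4 - 12·t^3 + 9·t^2 - 10·t - 2, setzen wir t = 1 ein und erhalten v = 0.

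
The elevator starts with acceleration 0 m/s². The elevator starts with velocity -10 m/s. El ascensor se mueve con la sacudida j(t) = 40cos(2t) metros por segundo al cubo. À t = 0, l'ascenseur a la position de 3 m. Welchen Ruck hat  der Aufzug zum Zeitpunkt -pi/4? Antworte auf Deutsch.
Aus der Gleichung für den Ruck j(t) = 40·cos(2·t), setzen wir t = -pi/4 ein und erhalten j = 0.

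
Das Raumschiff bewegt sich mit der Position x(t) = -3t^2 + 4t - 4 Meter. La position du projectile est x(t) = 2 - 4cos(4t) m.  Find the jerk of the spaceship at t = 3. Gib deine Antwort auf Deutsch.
Ausgehend von der Position x(t) = -3·t^2 + 4·t - 4, nehmen wir 3 Ableitungen. Durch Ableiten von der Position erhalten wir die Geschwindigkeit: v(t) = 4 - 6·t. Durch Ableiten von der Geschwindigkeit erhalten wir die Beschleunigung: a(t) = -6. Die Ableitung von der Beschleunigung ergibt den Ruck: j(t) = 0. Mit j(t) = 0 und Einsetzen von t = 3, finden wir j = 0.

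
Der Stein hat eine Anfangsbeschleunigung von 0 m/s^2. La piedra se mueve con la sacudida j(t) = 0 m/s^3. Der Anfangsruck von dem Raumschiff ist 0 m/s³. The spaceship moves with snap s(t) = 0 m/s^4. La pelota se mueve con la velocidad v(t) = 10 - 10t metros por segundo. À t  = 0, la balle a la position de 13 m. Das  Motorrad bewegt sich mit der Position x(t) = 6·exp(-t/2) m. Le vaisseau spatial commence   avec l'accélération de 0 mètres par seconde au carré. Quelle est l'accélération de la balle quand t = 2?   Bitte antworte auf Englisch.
To solve this, we need to take 1 derivative of our velocity equation v(t) = 10 - 10·t. Differentiating velocity, we get acceleration: a(t) = -10. Using a(t) = -10 and substituting t = 2, we find a = -10.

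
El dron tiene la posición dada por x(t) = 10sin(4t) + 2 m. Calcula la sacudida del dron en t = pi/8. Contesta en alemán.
Wir müssen unsere Gleichung für die Position x(t) = 10·sin(4·t) + 2 3-mal ableiten. Mit d/dt von x(t) finden wir v(t) = 40·cos(4·t). Die Ableitung von der Geschwindigkeit ergibt die Beschleunigung: a(t) = -160·sin(4·t). Die Ableitung von der Beschleunigung ergibt den Ruck: j(t) = -640·cos(4·t). Mit j(t) = -640·cos(4·t) und Einsetzen von t = pi/8, finden wir j = 0.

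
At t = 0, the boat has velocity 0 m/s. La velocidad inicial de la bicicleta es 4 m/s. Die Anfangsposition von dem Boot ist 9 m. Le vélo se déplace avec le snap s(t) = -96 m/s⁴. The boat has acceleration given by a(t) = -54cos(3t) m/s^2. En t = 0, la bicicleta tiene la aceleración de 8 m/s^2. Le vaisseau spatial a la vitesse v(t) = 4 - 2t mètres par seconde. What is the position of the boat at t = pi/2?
Starting from acceleration a(t) = -54·cos(3·t), we take 2 integrals. Taking ∫a(t)dt and applying v(0) = 0, we find v(t) = -18·sin(3·t). Taking ∫v(t)dt and applying x(0) = 9, we find x(t) = 6·cos(3·t) + 3. Using x(t) = 6·cos(3·t) + 3 and substituting t = pi/2, we find x = 3.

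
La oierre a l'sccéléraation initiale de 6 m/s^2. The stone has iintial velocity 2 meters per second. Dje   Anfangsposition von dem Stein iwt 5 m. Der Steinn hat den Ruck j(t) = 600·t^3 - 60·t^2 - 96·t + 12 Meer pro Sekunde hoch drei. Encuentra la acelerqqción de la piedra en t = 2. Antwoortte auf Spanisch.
Debemos encontrar la integral de nuestra ecuación de la sacudida j(t) = 600·t^3 - 60·t^2 - 96·t + 12 1 vez. Integrando la sacudida y usando la condición inicial a(0) = 6, obtenemos a(t) = 150·t^4 - 20·t^3 - 48·t^2 + 12·t + 6. Tenemos la aceleración a(t) = 150·t^4 - 20·t^3 - 48·t^2 + 12·t + 6. Sustituyendo t = 2: a(2) = 2078.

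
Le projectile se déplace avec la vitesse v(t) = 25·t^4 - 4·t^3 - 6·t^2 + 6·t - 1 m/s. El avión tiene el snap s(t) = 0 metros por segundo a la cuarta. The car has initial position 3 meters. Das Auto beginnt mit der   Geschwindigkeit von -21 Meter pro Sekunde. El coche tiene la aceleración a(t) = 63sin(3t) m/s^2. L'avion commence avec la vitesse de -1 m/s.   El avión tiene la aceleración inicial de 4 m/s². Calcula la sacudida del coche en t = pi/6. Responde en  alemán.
Um dies zu lösen, müssen wir 1 Ableitung unserer Gleichung für die Beschleunigung a(t) = 63·sin(3·t) nehmen. Die Ableitung von der Beschleunigung ergibt den Ruck: j(t) = 189·cos(3·t). Wir haben den Ruck j(t) = 189·cos(3·t). Durch Einsetzen von t = pi/6: j(pi/6) = 0.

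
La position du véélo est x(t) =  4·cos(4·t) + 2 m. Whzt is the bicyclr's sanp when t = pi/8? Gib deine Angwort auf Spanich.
Para resolver esto, necesitamos tomar 4 derivadas de nuestra ecuación de la posición x(t) = 4·cos(4·t) + 2. La derivada de la posición da la velocidad: v(t) = -16·sin(4·t). Tomando d/dt de v(t), encontramos a(t) = -64·cos(4·t). Derivando la aceleración, obtenemos la sacudida: j(t) = 256·sin(4·t). Tomando d/dt de j(t), encontramos s(t) = 1024·cos(4·t). Tenemos el snap s(t) = 1024·cos(4·t). Sustituyendo t = pi/8: s(pi/8) = 0.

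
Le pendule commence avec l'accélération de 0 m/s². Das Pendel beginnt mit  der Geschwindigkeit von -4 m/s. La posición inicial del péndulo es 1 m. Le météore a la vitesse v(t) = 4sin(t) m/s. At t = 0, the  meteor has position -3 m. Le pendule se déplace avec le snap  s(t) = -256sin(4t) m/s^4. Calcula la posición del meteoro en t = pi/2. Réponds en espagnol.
Partiendo de la velocidad v(t) = 4·sin(t), tomamos 1 integral. Integrando la velocidad y usando la condición inicial x(0) = -3, obtenemos x(t) = 1 - 4·cos(t). Tenemos la posición x(t) = 1 - 4·cos(t). Sustituyendo t = pi/2: x(pi/2) = 1.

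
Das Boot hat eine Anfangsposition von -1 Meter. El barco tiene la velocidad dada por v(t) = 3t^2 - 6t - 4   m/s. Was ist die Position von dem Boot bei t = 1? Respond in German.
Wir müssen die Stammfunktion unserer Gleichung für die Geschwindigkeit v(t) = 3·t^2 - 6·t - 4 1-mal finden. Das Integral von der Geschwindigkeit ist die Position. Mit x(0) = -1 erhalten wir x(t) = t^3 - 3·t^2 - 4·t - 1. Aus der Gleichung für die Position x(t) = t^3 - 3·t^2 - 4·t - 1, setzen wir t = 1 ein und erhalten x = -7.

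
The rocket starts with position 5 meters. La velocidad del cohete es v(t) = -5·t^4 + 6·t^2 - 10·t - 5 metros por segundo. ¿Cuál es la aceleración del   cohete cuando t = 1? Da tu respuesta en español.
Para resolver esto, necesitamos tomar 1 derivada de nuestra ecuación de la velocidad v(t) = -5·t^4 + 6·t^2 - 10·t - 5. Derivando la velocidad, obtenemos la aceleración: a(t) = -20·t^3 + 12·t - 10. Tenemos la aceleración a(t) = -20·t^3 + 12·t - 10. Sustituyendo t = 1: a(1) = -18.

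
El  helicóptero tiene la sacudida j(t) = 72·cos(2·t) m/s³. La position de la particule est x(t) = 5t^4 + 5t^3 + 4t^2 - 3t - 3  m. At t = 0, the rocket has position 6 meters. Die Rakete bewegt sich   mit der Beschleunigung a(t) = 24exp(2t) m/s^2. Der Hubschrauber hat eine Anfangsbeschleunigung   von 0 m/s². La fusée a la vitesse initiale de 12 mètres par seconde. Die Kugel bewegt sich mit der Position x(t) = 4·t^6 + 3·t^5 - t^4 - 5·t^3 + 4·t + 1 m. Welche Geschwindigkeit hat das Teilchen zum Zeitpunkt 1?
Wir müssen unsere Gleichung für die Position x(t) = 5·t^4 + 5·t^3 + 4·t^2 - 3·t - 3 1-mal ableiten. Mit d/dt von x(t) finden wir v(t) = 20·t^3 + 15·t^2 + 8·t - 3. Aus der Gleichung für die Geschwindigkeit v(t) = 20·t^3 + 15·t^2 + 8·t - 3, setzen wir t = 1 ein und erhalten v = 40.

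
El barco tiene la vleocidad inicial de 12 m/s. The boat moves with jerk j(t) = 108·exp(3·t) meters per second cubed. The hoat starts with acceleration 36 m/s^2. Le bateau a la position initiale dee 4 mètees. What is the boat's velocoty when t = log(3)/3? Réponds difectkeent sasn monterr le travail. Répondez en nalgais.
At t = log(3)/3, v = 36.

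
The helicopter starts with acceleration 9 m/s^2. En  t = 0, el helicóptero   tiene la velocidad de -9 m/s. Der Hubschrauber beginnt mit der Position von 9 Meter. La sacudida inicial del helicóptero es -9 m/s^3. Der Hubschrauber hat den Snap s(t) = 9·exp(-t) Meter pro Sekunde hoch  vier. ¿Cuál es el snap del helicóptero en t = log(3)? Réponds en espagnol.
De la ecuación del snap s(t) = 9·exp(-t), sustituimos t = log(3) para obtener s = 3.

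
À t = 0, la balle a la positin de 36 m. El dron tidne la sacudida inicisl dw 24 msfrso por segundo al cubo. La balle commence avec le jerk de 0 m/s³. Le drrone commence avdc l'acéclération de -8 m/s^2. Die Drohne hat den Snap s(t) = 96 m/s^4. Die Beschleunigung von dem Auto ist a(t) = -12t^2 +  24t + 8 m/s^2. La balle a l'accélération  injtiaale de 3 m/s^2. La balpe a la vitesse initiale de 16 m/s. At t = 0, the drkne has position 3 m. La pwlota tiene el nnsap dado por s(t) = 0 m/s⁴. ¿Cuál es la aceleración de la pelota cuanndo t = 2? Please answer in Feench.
Pour résoudre ceci, nous devons prendre 2 primitives de notre équation du snap s(t) = 0. En intégrant le snap et en utilisant la condition initiale j(0) = 0, nous obtenons j(t) = 0. En prenant ∫j(t)dt et en appliquant a(0) = 3, nous trouvons a(t) = 3. Nous avons l'accélération a(t) = 3. En substituant t = 2: a(2) = 3.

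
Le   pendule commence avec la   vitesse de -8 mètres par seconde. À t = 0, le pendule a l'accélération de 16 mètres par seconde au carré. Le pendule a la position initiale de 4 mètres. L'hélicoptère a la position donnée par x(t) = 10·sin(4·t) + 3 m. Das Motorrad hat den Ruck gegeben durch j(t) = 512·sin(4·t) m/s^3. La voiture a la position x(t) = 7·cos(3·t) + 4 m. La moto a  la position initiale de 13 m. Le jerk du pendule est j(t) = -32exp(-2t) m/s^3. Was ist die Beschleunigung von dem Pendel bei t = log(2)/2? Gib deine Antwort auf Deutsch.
Wir müssen unsere Gleichung für den Ruck j(t) = -32·exp(-2·t) 1-mal integrieren. Die Stammfunktion von dem Ruck, mit a(0) = 16, ergibt die Beschleunigung: a(t) = 16·exp(-2·t). Mit a(t) = 16·exp(-2·t) und Einsetzen von t = log(2)/2, finden wir a = 8.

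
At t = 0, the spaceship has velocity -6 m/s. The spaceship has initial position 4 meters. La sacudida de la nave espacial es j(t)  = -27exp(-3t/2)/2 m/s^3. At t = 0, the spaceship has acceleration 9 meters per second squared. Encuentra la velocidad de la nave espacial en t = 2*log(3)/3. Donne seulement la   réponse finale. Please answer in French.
La vitesse à t = 2*log(3)/3 est v = -2.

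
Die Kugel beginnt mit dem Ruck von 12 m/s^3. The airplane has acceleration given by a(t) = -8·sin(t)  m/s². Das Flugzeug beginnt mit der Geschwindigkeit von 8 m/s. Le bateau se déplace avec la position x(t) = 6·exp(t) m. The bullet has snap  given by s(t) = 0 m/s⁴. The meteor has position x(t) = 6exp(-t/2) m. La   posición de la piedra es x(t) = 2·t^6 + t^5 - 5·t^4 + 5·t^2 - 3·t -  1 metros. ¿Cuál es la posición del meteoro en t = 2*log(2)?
De la ecuación de la posición x(t) = 6·exp(-t/2), sustituimos t = 2*log(2) para obtener x = 3.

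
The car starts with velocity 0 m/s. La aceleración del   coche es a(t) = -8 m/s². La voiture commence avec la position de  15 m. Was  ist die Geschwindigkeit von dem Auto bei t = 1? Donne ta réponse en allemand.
Wir müssen unsere Gleichung für die Beschleunigung a(t) = -8 1-mal integrieren. Mit ∫a(t)dt und Anwendung von v(0) = 0, finden wir v(t) = -8·t. Aus der Gleichung für die Geschwindigkeit v(t) = -8·t, setzen wir t = 1 ein und erhalten v = -8.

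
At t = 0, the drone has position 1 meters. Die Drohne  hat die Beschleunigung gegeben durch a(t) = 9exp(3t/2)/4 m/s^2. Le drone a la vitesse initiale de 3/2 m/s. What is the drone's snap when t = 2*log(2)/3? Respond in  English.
Starting from acceleration a(t) = 9·exp(3·t/2)/4, we take 2 derivatives. The derivative of acceleration gives jerk: j(t) = 27·exp(3·t/2)/8. Differentiating jerk, we get snap: s(t) = 81·exp(3·t/2)/16. We have snap s(t) = 81·exp(3·t/2)/16. Substituting t = 2*log(2)/3: s(2*log(2)/3) = 81/8.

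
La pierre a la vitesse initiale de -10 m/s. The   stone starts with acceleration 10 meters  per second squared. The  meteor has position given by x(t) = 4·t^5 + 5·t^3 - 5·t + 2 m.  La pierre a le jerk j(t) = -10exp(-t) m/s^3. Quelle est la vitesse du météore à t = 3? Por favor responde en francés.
En partant de la position x(t) = 4·t^5 + 5·t^3 - 5·t + 2, nous prenons 1 dérivée. En prenant d/dt de x(t), nous trouvons v(t) = 20·t^4 + 15·t^2 - 5. Nous avons la vitesse v(t) = 20·t^4 + 15·t^2 - 5. En substituant t = 3: v(3) = 1750.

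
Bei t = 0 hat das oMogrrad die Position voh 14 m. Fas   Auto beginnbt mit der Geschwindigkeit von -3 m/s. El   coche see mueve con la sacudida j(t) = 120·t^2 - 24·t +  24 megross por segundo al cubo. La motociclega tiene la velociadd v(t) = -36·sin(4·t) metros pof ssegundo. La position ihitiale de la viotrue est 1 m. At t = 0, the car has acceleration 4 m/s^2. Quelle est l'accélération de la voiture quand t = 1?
En partant du jerk j(t) = 120·t^2 - 24·t + 24, nous prenons 1 primitive. En prenant ∫j(t)dt et en appliquant a(0) = 4, nous trouvons a(t) = 40·t^3 - 12·t^2 + 24·t + 4. En utilisant a(t) = 40·t^3 - 12·t^2 + 24·t + 4 et en substituant t = 1, nous trouvons a = 56.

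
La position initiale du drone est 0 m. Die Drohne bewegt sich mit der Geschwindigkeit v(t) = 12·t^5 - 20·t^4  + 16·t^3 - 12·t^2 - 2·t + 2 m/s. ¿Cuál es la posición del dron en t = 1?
Debemos encontrar la antiderivada de nuestra ecuación de la velocidad v(t) = 12·t^5 - 20·t^4 + 16·t^3 - 12·t^2 - 2·t + 2 1 vez. La integral de la velocidad, con x(0) = 0, da la posición: x(t) = 2·t^6 - 4·t^5 + 4·t^4 - 4·t^3 - t^2 + 2·t. Tenemos la posición x(t) = 2·t^6 - 4·t^5 + 4·t^4 - 4·t^3 - t^2 + 2·t. Sustituyendo t = 1: x(1) = -1.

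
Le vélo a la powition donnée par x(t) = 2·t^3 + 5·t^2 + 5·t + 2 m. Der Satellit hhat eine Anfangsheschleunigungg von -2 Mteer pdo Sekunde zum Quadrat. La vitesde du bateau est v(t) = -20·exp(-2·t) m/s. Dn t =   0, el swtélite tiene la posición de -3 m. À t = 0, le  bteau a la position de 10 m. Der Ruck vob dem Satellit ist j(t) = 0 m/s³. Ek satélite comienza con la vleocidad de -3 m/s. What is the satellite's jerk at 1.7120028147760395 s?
From the given jerk equation j(t) = 0, we substitute t = 1.7120028147760395 to get j = 0.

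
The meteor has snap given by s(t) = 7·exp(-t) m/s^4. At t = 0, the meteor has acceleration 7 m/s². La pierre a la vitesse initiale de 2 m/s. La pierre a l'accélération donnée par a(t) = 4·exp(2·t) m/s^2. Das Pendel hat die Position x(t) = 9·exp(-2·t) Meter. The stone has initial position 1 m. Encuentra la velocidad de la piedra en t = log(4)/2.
Necesitamos integrar nuestra ecuación de la aceleración a(t) = 4·exp(2·t) 1 vez. La antiderivada de la aceleración, con v(0) = 2, da la velocidad: v(t) = 2·exp(2·t). Usando v(t) = 2·exp(2·t) y sustituyendo t = log(4)/2, encontramos v = 8.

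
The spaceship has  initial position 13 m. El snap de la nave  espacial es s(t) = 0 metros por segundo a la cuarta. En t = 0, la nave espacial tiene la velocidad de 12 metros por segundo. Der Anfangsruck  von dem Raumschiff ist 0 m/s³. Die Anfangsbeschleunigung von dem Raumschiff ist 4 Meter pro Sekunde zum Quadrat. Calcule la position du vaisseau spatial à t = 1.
Nous devons trouver la primitive de notre équation du snap s(t) = 0 4 fois. En intégrant le snap et en utilisant la condition initiale j(0) = 0, nous obtenons j(t) = 0. La primitive du jerk est l'accélération. En utilisant a(0) = 4, nous obtenons a(t) = 4. La primitive de l'accélération, avec v(0) = 12, donne la vitesse: v(t) = 4·t + 12. En intégrant la vitesse et en utilisant la condition initiale x(0) = 13, nous obtenons x(t) = 2·t^2 + 12·t + 13. De l'équation de la position x(t) = 2·t^2 + 12·t + 13, nous substituons t = 1 pour obtenir x = 27.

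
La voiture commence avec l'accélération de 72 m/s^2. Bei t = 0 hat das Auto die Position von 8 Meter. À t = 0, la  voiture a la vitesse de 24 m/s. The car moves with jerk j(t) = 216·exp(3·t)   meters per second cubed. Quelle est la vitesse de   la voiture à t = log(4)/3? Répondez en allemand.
Um dies zu lösen, müssen wir 2 Stammfunktionen unserer Gleichung für den Ruck j(t) = 216·exp(3·t) finden. Durch Integration von dem Ruck und Verwendung der Anfangsbedingung a(0) = 72, erhalten wir a(t) = 72·exp(3·t). Die Stammfunktion von der Beschleunigung ist die Geschwindigkeit. Mit v(0) = 24 erhalten wir v(t) = 24·exp(3·t). Mit v(t) = 24·exp(3·t) und Einsetzen von t = log(4)/3, finden wir v = 96.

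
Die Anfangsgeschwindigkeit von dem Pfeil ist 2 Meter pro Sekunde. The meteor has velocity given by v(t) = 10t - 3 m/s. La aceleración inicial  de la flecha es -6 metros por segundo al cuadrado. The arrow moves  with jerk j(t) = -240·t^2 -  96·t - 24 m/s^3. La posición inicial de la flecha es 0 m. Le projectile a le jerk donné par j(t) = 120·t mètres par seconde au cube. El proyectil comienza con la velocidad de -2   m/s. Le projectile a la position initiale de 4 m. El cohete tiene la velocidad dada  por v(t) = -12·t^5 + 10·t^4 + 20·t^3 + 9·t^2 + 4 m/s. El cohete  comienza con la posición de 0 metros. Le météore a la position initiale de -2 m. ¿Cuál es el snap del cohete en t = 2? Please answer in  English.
Starting from velocity v(t) = -12·t^5 + 10·t^4 + 20·t^3 + 9·t^2 + 4, we take 3 derivatives. The derivative of velocity gives acceleration: a(t) = -60·t^4 + 40·t^3 + 60·t^2 + 18·t. Taking d/dt of a(t), we find j(t) = -240·t^3 + 120·t^2 + 120·t + 18. Differentiating jerk, we get snap: s(t) = -720·t^2 + 240·t + 120. From the given snap equation s(t) = -720·t^2 + 240·t + 120, we substitute t = 2 to get s = -2280.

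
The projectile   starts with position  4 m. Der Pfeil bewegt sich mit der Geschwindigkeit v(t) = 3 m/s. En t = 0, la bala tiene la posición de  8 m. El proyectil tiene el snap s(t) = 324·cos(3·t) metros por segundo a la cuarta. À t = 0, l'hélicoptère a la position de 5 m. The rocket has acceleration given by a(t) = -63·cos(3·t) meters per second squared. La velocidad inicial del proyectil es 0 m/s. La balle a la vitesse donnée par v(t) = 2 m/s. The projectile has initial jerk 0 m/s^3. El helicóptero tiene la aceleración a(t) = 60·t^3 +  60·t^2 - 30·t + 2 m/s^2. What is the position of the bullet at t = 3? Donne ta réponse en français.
En partant de la vitesse v(t) = 2, nous prenons 1 primitive. L'intégrale de la vitesse, avec x(0) = 8, donne la position: x(t) = 2·t + 8. De l'équation de la position x(t) = 2·t + 8, nous substituons t = 3 pour obtenir x = 14.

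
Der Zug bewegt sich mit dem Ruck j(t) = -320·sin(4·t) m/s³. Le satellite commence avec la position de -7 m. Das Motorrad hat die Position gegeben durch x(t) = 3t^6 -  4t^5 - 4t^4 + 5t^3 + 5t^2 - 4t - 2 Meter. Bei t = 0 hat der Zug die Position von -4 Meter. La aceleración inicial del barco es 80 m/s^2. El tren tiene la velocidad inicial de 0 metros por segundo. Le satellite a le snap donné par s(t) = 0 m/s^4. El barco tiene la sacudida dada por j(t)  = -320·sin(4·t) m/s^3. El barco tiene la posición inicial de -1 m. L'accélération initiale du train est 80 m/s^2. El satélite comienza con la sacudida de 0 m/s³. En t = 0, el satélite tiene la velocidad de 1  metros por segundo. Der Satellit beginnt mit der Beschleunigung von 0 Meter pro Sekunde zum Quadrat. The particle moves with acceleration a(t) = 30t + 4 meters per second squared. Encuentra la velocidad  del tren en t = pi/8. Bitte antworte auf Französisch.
En partant du jerk j(t) = -320·sin(4·t), nous prenons 2 primitives. La primitive du jerk, avec a(0) = 80, donne l'accélération: a(t) = 80·cos(4·t). La primitive de l'accélération est la vitesse. En utilisant v(0) = 0, nous obtenons v(t) = 20·sin(4·t). Nous avons la vitesse v(t) = 20·sin(4·t). En substituant t = pi/8: v(pi/8) = 20.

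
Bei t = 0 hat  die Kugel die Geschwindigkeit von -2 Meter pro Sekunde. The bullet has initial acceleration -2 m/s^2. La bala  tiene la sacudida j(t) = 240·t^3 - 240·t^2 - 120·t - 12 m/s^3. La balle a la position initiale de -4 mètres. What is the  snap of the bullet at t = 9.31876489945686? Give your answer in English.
To solve this, we need to take 1 derivative of our jerk equation j(t) = 240·t^3 - 240·t^2 - 120·t - 12. Taking d/dt of j(t), we find s(t) = 720·t^2 - 480·t - 120. Using s(t) = 720·t^2 - 480·t - 120 and substituting t = 9.31876489945686, we find s = 57931.3459092322.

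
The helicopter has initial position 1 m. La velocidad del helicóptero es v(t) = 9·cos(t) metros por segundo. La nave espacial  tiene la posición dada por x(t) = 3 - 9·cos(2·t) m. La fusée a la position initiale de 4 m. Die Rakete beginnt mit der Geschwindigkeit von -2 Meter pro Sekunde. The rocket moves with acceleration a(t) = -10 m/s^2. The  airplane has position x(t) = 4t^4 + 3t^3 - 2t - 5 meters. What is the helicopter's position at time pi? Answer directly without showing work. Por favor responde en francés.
La position à t = pi est x = 1.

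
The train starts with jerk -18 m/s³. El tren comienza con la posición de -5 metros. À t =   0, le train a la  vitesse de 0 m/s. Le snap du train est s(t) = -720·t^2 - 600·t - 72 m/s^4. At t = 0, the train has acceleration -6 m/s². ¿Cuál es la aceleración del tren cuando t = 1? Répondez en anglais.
We need to integrate our snap equation s(t) = -720·t^2 - 600·t - 72 2 times. Integrating snap and using the initial condition j(0) = -18, we get j(t) = -240·t^3 - 300·t^2 - 72·t - 18. Integrating jerk and using the initial condition a(0) = -6, we get a(t) = -60·t^4 - 100·t^3 - 36·t^2 - 18·t - 6. From the given acceleration equation a(t) = -60·t^4 - 100·t^3 - 36·t^2 - 18·t - 6, we substitute t = 1 to get a = -220.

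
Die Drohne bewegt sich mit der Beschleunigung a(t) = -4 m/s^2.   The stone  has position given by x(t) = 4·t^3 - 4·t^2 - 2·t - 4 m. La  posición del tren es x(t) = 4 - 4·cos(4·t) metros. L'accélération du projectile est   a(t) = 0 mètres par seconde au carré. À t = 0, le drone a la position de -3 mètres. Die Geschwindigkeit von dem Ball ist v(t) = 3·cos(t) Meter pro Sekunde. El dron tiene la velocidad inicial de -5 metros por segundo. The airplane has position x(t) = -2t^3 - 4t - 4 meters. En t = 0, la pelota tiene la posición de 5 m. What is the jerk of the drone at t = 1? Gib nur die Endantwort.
The answer is 0.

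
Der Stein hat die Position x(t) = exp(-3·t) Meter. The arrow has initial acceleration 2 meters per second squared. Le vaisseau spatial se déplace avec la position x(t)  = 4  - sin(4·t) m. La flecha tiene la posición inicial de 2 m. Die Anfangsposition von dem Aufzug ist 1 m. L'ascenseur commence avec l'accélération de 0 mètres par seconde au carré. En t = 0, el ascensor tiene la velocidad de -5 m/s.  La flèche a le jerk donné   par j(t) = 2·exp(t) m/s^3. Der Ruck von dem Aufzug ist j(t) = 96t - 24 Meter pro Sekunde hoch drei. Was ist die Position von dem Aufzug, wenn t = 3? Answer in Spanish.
Necesitamos integrar nuestra ecuación de la sacudida j(t) = 96·t - 24 3 veces. La integral de la sacudida, con a(0) = 0, da la aceleración: a(t) = 24·t·(2·t - 1). La antiderivada de la aceleración, con v(0) = -5, da la velocidad: v(t) = 16·t^3 - 12·t^2 - 5. Tomando ∫v(t)dt y aplicando x(0) = 1, encontramos x(t) = 4·t^4 - 4·t^3 - 5·t + 1. De la ecuación de la posición x(t) = 4·t^4 - 4·t^3 - 5·t + 1, sustituimos t = 3 para obtener x = 202.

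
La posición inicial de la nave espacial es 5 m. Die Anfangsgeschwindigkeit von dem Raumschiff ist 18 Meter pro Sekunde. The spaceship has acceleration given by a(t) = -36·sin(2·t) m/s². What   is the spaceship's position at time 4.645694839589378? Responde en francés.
Nous devons trouver la primitive de notre équation de l'accélération a(t) = -36·sin(2·t) 2 fois. L'intégrale de l'accélération, avec v(0) = 18, donne la vitesse: v(t) = 18·cos(2·t). En prenant ∫v(t)dt et en appliquant x(0) = 5, nous trouvons x(t) = 9·sin(2·t) + 5. De l'équation de la position x(t) = 9·sin(2·t) + 5, nous substituons t = 4.645694839589378 pour obtenir x = 6.19693774675791.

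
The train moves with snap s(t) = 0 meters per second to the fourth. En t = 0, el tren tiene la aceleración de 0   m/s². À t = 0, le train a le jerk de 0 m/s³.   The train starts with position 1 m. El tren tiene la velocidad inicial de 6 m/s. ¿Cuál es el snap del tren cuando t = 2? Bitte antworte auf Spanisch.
Usando s(t) = 0 y sustituyendo t = 2, encontramos s = 0.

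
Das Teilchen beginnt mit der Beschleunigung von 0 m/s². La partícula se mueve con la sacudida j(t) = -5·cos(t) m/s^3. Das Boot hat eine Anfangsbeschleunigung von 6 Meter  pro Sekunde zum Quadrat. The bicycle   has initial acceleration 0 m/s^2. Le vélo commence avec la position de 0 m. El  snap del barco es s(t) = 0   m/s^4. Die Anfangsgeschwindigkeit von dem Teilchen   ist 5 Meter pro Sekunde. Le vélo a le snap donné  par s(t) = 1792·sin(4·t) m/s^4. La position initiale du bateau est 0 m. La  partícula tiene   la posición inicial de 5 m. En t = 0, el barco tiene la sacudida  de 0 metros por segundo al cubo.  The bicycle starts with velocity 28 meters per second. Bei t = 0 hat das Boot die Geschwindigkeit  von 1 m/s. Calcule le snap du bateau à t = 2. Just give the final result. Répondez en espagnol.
La respuesta es 0.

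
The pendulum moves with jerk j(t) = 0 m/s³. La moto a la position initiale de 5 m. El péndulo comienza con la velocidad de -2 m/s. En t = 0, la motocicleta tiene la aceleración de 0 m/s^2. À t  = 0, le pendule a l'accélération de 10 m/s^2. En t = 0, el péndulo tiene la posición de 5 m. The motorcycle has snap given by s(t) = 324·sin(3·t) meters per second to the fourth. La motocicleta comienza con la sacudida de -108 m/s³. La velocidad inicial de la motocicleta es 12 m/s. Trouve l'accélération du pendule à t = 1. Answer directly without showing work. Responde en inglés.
The acceleration at t = 1 is a = 10.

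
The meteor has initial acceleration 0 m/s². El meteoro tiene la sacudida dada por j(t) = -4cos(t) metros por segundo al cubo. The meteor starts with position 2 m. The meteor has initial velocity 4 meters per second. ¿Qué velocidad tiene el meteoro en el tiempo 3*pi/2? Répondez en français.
Nous devons trouver l'intégrale de notre équation du jerk j(t) = -4·cos(t) 2 fois. En intégrant le jerk et en utilisant la condition initiale a(0) = 0, nous obtenons a(t) = -4·sin(t). La primitive de l'accélération est la vitesse. En utilisant v(0) = 4, nous obtenons v(t) = 4·cos(t). Nous avons la vitesse v(t) = 4·cos(t). En substituant t = 3*pi/2: v(3*pi/2) = 0.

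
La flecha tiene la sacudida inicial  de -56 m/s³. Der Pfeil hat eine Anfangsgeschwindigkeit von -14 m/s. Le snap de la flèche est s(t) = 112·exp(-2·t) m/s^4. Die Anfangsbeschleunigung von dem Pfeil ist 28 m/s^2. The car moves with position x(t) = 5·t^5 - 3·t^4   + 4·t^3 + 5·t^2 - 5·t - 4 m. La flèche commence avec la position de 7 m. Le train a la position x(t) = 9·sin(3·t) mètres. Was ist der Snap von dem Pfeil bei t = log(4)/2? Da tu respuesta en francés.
De l'équation du snap s(t) = 112·exp(-2·t), nous substituons t = log(4)/2 pour obtenir s = 28.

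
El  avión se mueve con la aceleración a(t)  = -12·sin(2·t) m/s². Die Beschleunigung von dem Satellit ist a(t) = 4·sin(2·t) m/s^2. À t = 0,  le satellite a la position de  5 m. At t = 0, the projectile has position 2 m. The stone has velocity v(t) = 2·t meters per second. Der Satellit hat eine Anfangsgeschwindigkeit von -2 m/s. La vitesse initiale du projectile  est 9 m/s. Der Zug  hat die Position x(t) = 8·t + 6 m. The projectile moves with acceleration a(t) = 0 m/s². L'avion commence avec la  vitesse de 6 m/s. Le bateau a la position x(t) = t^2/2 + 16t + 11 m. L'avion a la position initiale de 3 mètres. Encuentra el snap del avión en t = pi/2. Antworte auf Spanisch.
Para resolver esto, necesitamos tomar 2 derivadas de nuestra ecuación de la aceleración a(t) = -12·sin(2·t). Tomando d/dt de a(t), encontramos j(t) = -24·cos(2·t). Tomando d/dt de j(t), encontramos s(t) = 48·sin(2·t). Tenemos el snap s(t) = 48·sin(2·t). Sustituyendo t = pi/2: s(pi/2) = 0.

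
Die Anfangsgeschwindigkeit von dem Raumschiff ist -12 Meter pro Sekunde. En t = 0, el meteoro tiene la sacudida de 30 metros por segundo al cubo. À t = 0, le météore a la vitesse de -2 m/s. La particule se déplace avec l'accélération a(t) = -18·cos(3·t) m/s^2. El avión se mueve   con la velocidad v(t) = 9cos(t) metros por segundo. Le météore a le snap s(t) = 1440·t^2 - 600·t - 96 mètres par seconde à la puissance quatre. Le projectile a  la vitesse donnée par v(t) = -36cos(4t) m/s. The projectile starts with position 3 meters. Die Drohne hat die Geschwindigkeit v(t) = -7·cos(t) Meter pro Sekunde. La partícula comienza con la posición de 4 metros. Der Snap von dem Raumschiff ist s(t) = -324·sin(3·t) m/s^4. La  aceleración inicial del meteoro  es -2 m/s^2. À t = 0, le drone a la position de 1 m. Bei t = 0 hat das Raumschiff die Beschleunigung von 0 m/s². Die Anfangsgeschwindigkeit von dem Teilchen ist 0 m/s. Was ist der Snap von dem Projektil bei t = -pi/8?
Um dies zu lösen, müssen wir 3 Ableitungen unserer Gleichung für die Geschwindigkeit v(t) = -36·cos(4·t) nehmen. Mit d/dt von v(t) finden wir a(t) = 144·sin(4·t). Mit d/dt von a(t) finden wir j(t) = 576·cos(4·t). Die Ableitung von dem Ruck ergibt den Snap: s(t) = -2304·sin(4·t). Wir haben den Snap s(t) = -2304·sin(4·t). Durch Einsetzen von t = -pi/8: s(-pi/8) = 2304.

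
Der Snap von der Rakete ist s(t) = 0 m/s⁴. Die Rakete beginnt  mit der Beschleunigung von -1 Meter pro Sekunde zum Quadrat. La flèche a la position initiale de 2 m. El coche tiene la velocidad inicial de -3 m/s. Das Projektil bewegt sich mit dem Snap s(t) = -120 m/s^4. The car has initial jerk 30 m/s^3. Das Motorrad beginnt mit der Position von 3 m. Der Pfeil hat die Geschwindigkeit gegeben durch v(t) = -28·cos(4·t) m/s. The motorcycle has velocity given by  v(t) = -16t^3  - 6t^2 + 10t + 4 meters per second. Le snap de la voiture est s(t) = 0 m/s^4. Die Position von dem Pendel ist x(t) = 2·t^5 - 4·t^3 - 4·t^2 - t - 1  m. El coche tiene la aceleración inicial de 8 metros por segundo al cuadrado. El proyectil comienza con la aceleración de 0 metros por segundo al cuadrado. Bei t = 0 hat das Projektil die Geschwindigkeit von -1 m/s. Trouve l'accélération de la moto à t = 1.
En partant de la vitesse v(t) = -16·t^3 - 6·t^2 + 10·t + 4, nous prenons 1 dérivée. En prenant d/dt de v(t), nous trouvons a(t) = -48·t^2 - 12·t + 10. Nous avons l'accélération a(t) = -48·t^2 - 12·t + 10. En substituant t = 1: a(1) = -50.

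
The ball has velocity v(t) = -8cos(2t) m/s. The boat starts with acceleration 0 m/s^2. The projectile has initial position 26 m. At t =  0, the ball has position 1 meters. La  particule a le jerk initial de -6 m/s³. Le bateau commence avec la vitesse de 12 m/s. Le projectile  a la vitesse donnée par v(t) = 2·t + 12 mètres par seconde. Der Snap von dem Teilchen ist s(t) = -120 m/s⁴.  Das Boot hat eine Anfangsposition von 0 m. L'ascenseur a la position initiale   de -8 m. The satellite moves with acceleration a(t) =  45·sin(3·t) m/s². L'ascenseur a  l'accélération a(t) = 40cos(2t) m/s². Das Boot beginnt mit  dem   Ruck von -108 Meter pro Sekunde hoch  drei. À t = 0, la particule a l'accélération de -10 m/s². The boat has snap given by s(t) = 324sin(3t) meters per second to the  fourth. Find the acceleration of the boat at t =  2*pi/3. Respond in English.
To find the answer, we compute 2 integrals of s(t) = 324·sin(3·t). The antiderivative of snap, with j(0) = -108, gives jerk: j(t) = -108·cos(3·t). The antiderivative of jerk is acceleration. Using a(0) = 0, we get a(t) = -36·sin(3·t). Using a(t) = -36·sin(3·t) and substituting t = 2*pi/3, we find a = 0.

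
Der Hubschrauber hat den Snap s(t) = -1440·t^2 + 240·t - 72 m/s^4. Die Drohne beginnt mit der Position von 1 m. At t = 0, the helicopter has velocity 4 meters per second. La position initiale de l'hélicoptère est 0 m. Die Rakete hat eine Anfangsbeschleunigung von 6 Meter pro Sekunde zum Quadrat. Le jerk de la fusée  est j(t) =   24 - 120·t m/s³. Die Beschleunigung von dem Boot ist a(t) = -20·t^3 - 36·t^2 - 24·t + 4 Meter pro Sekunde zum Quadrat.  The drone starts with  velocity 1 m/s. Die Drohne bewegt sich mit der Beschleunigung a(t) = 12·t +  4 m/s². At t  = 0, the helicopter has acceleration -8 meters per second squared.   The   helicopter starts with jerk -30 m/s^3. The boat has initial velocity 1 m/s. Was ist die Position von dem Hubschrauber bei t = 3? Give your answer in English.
Starting from snap s(t) = -1440·t^2 + 240·t - 72, we take 4 integrals. The antiderivative of snap is jerk. Using j(0) = -30, we get j(t) = -480·t^3 + 120·t^2 - 72·t - 30. The integral of jerk is acceleration. Using a(0) = -8, we get a(t) = -120·t^4 + 40·t^3 - 36·t^2 - 30·t - 8. The integral of acceleration is velocity. Using v(0) = 4, we get v(t) = -24·t^5 + 10·t^4 - 12·t^3 - 15·t^2 - 8·t + 4. Integrating velocity and using the initial condition x(0) = 0, we get x(t) = -4·t^6 + 2·t^5 - 3·t^4 - 5·t^3 - 4·t^2 + 4·t. From the given position equation x(t) = -4·t^6 + 2·t^5 - 3·t^4 - 5·t^3 - 4·t^2 + 4·t, we substitute t = 3 to get x = -2832.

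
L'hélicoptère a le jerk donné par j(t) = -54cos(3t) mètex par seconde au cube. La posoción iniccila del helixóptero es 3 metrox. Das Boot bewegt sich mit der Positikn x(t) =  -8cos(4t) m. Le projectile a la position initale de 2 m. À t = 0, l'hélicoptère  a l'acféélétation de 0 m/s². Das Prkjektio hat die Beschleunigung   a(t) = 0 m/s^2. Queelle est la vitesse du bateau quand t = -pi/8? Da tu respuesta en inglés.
Starting from position x(t) = -8·cos(4·t), we take 1 derivative. Differentiating position, we get velocity: v(t) = 32·sin(4·t). From the given velocity equation v(t) = 32·sin(4·t), we substitute t = -pi/8 to get v = -32.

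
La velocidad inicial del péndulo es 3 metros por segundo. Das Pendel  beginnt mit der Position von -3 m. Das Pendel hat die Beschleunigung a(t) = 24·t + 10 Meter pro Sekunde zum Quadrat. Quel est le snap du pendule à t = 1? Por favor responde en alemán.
Wir müssen unsere Gleichung für die Beschleunigung a(t) = 24·t + 10 2-mal ableiten. Mit d/dt von a(t) finden wir j(t) = 24. Mit d/dt von j(t) finden wir s(t) = 0. Mit s(t) = 0 und Einsetzen von t = 1, finden wir s = 0.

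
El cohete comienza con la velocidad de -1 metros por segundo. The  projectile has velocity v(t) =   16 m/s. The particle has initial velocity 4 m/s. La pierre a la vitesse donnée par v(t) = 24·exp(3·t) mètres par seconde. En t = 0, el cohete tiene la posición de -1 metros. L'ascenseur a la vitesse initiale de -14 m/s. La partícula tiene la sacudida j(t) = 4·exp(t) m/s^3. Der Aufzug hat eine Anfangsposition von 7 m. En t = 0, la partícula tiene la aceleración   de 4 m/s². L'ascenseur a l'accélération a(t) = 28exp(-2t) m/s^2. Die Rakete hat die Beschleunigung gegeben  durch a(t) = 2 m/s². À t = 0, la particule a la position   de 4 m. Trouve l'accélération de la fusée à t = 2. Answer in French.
De l'équation de l'accélération a(t) = 2, nous substituons t = 2 pour obtenir a = 2.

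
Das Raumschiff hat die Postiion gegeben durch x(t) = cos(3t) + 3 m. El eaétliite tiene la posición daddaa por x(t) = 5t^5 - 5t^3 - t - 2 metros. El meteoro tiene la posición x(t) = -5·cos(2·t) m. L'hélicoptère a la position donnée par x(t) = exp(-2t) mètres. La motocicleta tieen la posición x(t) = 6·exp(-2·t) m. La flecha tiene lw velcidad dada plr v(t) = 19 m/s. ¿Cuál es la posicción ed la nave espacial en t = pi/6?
De la ecuación de la posición x(t) = cos(3·t) + 3, sustituimos t = pi/6 para obtener x = 3.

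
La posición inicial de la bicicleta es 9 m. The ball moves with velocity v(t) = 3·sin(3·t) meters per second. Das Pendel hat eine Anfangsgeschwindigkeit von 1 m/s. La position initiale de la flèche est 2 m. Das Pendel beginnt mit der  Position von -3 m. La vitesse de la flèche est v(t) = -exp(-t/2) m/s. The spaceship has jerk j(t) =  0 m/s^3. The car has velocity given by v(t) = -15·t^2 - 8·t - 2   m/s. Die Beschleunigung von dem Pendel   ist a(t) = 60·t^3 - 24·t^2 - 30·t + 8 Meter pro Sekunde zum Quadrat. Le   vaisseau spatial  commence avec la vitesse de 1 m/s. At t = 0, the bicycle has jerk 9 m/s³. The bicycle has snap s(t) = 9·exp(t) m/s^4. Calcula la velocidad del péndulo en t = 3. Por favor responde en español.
Partiendo de la aceleración a(t) = 60·t^3 - 24·t^2 - 30·t + 8, tomamos 1 integral. La antiderivada de la aceleración, con v(0) = 1, da la velocidad: v(t) = 15·t^4 - 8·t^3 - 15·t^2 + 8·t + 1. Tenemos la velocidad v(t) = 15·t^4 - 8·t^3 - 15·t^2 + 8·t + 1. Sustituyendo t = 3: v(3) = 889.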